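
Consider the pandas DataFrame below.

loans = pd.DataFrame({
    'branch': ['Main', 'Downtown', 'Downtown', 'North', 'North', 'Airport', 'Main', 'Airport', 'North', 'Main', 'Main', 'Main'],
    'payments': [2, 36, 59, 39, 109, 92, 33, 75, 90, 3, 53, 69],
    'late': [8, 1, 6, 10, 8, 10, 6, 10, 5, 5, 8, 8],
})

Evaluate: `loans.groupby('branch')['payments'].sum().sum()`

group by branch, sum of payments:
branch
Airport     167
Downtown     95
Main        160
North       238
Name: payments, dtype: int64
Hence 660.

660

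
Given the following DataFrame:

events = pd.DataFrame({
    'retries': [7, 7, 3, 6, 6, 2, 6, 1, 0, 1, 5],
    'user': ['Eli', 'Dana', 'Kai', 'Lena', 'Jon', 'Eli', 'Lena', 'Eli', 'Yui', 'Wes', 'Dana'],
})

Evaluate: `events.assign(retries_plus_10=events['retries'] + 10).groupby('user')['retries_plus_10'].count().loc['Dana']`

add column retries_plus_10 = events['retries'] + 10:
    retries  user  retries_plus_10
0         7   Eli               17
1         7  Dana               17
2         3   Kai               13
3         6  Lena               16
4         6   Jon               16
5         2   Eli               12
6         6  Lena               16
7         1   Eli               11
8         0   Yui               10
9         1   Wes               11
10        5  Dana               15
group by user, count of retries_plus_10:
user
Dana    2
Eli     3
Jon     1
Kai     1
Lena    2
Wes     1
Yui     1
Name: retries_plus_10, dtype: int64
Taking the value at index 'Dana' gives 2.

2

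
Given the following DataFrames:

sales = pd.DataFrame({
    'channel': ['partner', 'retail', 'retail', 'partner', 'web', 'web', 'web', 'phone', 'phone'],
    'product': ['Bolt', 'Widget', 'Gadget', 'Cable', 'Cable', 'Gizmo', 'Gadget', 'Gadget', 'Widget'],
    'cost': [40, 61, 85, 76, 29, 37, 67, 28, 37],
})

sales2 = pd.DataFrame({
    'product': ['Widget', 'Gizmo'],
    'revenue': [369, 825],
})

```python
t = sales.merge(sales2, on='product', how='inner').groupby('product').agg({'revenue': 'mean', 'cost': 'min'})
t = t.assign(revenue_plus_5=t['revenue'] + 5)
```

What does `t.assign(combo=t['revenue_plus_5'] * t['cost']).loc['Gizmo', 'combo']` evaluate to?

merge on 'product' (how='inner') → 3 rows:
  channel product  cost  revenue
0  retail  Widget    61      369
1     web   Gizmo    37      825
2   phone  Widget    37      369
group by product: mean(revenue), min(cost):
         revenue  cost
product               
Gizmo      825.0    37
Widget     369.0    37
add column revenue_plus_5 = t['revenue'] + 5:
         revenue  cost  revenue_plus_5
product                               
Gizmo      825.0    37           830.0
Widget     369.0    37           374.0
add column combo = t['revenue_plus_5'] * t['cost']:
         revenue  cost  revenue_plus_5    combo
product                                        
Gizmo      825.0    37           830.0  30710.0
Widget     369.0    37           374.0  13838.0

30710.0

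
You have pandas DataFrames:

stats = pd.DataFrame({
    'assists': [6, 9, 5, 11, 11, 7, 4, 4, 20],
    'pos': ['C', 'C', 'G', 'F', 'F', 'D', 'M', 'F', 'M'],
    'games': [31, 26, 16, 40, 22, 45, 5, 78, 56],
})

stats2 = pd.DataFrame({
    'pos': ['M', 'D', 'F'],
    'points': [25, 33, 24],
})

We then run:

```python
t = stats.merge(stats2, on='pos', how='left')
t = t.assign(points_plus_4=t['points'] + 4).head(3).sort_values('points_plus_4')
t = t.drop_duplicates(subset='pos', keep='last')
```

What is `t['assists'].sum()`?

merge on 'pos' (how='left') → 9 rows:
   assists pos  games  points
0        6   C     31     NaN
1        9   C     26     NaN
2        5   G     16     NaN
3       11   F     40    24.0
4       11   F     22    24.0
5        7   D     45    33.0
6        4   M      5    25.0
7        4   F     78    24.0
8       20   M     56    25.0
add column points_plus_4 = t['points'] + 4:
   assists pos  games  points  points_plus_4
0        6   C     31     NaN            NaN
1        9   C     26     NaN            NaN
2        5   G     16     NaN            NaN
3       11   F     40    24.0           28.0
4       11   F     22    24.0           28.0
5        7   D     45    33.0           37.0
6        4   M      5    25.0           29.0
7        4   F     78    24.0           28.0
8       20   M     56    25.0           29.0
take first 3 rows:
   assists pos  games  points  points_plus_4
0        6   C     31     NaN            NaN
1        9   C     26     NaN            NaN
2        5   G     16     NaN            NaN
sort by points_plus_4:
   assists pos  games  points  points_plus_4
0        6   C     31     NaN            NaN
1        9   C     26     NaN            NaN
2        5   G     16     NaN            NaN
drop duplicate pos (keep=last):
   assists pos  games  points  points_plus_4
1        9   C     26     NaN            NaN
2        5   G     16     NaN            NaN

14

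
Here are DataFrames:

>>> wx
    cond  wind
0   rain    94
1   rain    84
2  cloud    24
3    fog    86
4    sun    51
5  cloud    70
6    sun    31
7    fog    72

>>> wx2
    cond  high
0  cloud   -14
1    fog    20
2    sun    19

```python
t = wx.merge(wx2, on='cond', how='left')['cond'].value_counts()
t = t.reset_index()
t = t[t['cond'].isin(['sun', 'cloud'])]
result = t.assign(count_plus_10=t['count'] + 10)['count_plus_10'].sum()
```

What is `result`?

merge on 'cond' (how='left') → 8 rows:
    cond  wind  high
0   rain    94   NaN
1   rain    84   NaN
2  cloud    24 -14.0
3    fog    86  20.0
4    sun    51  19.0
5  cloud    70 -14.0
6    sun    31  19.0
7    fog    72  20.0
value_counts of cond:
cond
rain     2
cloud    2
fog      2
sun      2
Name: count, dtype: int64
reset_index():
    cond  count
0   rain      2
1  cloud      2
2    fog      2
3    sun      2
filter rows where cond in ['sun', 'cloud']:
    cond  count
1  cloud      2
3    sun      2
add column count_plus_10 = t['count'] + 10:
    cond  count  count_plus_10
1  cloud      2             12
3    sun      2             12
Finally, sum of column 'count_plus_10' = 24.

24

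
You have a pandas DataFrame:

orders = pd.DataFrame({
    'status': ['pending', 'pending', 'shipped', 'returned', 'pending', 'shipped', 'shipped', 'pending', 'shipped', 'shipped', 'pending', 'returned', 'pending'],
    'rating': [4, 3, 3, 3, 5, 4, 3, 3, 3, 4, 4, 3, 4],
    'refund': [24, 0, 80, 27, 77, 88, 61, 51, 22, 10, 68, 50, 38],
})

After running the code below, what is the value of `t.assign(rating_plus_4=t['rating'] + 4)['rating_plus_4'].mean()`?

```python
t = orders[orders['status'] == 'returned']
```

7.0

filter rows where status == 'returned':
      status  rating  refund
3   returned       3      27
11  returned       3      50
add column rating_plus_4 = t['rating'] + 4:
      status  rating  refund  rating_plus_4
3   returned       3      27              7
11  returned       3      50              7
The mean of column 'rating_plus_4' is 7.0.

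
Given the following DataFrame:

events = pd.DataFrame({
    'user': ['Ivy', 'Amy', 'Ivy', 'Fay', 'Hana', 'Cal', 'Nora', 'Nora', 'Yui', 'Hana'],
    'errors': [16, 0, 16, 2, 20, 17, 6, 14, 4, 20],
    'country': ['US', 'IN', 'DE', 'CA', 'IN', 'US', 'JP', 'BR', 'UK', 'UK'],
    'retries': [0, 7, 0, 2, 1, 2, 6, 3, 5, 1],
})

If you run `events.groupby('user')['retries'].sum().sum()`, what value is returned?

group by user, sum of retries:
user
Amy     7
Cal     2
Fay     2
Hana    2
Ivy     0
Nora    9
Yui     5
Name: retries, dtype: int64
So sum() = 27.

27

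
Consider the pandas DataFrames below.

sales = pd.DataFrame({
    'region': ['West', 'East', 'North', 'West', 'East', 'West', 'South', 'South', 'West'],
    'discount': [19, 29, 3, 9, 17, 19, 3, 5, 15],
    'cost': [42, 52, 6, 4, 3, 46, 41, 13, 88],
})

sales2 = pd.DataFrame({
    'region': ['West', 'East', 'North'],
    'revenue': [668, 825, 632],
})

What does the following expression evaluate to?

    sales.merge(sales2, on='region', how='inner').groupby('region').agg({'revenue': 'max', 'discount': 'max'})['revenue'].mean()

708.333333333

merge on 'region' (how='inner') → 7 rows:
  region  discount  cost  revenue
0   West        19    42      668
1   East        29    52      825
2  North         3     6      632
3   West         9     4      668
4   East        17     3      825
5   West        19    46      668
6   West        15    88      668
group by region: max(revenue), max(discount):
        revenue  discount
region                   
East        825        29
North       632         3
West        668        19
Reading off the mean of column 'revenue', we get 708.333333333.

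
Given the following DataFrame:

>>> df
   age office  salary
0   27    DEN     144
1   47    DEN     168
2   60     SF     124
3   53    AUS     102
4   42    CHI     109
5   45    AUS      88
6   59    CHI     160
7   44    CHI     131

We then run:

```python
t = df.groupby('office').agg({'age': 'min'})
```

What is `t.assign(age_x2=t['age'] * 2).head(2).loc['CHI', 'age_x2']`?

84

group by office, min of age:
        age
office     
AUS      45
CHI      42
DEN      27
SF       60
add column age_x2 = t['age'] * 2:
        age  age_x2
office             
AUS      45      90
CHI      42      84
DEN      27      54
SF       60     120
take first 2 rows:
        age  age_x2
office             
AUS      45      90
CHI      42      84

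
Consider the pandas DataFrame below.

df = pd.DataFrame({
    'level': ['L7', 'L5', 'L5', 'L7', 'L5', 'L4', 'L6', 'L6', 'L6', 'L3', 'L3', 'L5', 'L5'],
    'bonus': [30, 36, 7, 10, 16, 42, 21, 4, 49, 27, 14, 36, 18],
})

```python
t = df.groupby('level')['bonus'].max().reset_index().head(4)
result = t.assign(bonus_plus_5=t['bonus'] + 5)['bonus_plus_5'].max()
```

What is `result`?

group by level, max of bonus:
level
L3    27
L4    42
L5    36
L6    49
L7    30
Name: bonus, dtype: int64
reset_index():
  level  bonus
0    L3     27
1    L4     42
2    L5     36
3    L6     49
4    L7     30
take first 4 rows:
  level  bonus
0    L3     27
1    L4     42
2    L5     36
3    L6     49
add column bonus_plus_5 = t['bonus'] + 5:
  level  bonus  bonus_plus_5
0    L3     27            32
1    L4     42            47
2    L5     36            41
3    L6     49            54
Taking the max of column 'bonus_plus_5' gives 54.

54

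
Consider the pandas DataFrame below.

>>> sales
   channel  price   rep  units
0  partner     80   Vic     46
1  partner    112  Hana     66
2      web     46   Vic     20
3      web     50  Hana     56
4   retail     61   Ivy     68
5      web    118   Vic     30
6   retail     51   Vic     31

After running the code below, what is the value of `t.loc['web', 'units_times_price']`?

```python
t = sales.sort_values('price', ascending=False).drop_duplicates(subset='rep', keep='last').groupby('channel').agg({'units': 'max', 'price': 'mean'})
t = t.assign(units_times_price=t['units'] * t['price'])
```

2688.0

sort by price descending:
   channel  price   rep  units
5      web    118   Vic     30
1  partner    112  Hana     66
0  partner     80   Vic     46
4   retail     61   Ivy     68
6   retail     51   Vic     31
3      web     50  Hana     56
2      web     46   Vic     20
drop duplicate rep (keep=last):
  channel  price   rep  units
4  retail     61   Ivy     68
3     web     50  Hana     56
2     web     46   Vic     20
group by channel: max(units), mean(price):
         units  price
channel              
retail      68   61.0
web         56   48.0
add column units_times_price = t['units'] * t['price']:
         units  price  units_times_price
channel                                 
retail      68   61.0             4148.0
web         56   48.0             2688.0
Then the value at row 'web', column 'units_times_price': 2688.0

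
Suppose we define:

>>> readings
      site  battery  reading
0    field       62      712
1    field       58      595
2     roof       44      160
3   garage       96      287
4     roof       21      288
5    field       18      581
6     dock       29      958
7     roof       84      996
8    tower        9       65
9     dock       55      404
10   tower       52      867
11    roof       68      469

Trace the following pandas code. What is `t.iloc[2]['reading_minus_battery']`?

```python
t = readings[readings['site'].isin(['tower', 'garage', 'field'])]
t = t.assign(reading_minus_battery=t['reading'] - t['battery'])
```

191

filter rows where site in ['tower', 'garage', 'field']:
      site  battery  reading
0    field       62      712
1    field       58      595
3   garage       96      287
5    field       18      581
8    tower        9       65
10   tower       52      867
add column reading_minus_battery = t['reading'] - t['battery']:
      site  battery  reading  reading_minus_battery
0    field       62      712                    650
1    field       58      595                    537
3   garage       96      287                    191
5    field       18      581                    563
8    tower        9       65                     56
10   tower       52      867                    815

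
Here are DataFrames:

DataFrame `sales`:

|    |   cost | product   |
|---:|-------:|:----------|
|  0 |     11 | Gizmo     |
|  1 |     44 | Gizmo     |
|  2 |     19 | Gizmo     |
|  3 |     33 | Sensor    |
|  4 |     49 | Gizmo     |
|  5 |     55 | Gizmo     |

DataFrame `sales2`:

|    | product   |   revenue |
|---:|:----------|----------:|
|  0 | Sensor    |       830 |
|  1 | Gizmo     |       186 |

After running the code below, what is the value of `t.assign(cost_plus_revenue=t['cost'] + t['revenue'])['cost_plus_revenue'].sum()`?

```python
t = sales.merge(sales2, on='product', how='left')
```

merge on 'product' (how='left') → 6 rows:
   cost product  revenue
0    11   Gizmo      186
1    44   Gizmo      186
2    19   Gizmo      186
3    33  Sensor      830
4    49   Gizmo      186
5    55   Gizmo      186
add column cost_plus_revenue = t['cost'] + t['revenue']:
   cost product  revenue  cost_plus_revenue
0    11   Gizmo      186                197
1    44   Gizmo      186                230
2    19   Gizmo      186                205
3    33  Sensor      830                863
4    49   Gizmo      186                235
5    55   Gizmo      186                241

1971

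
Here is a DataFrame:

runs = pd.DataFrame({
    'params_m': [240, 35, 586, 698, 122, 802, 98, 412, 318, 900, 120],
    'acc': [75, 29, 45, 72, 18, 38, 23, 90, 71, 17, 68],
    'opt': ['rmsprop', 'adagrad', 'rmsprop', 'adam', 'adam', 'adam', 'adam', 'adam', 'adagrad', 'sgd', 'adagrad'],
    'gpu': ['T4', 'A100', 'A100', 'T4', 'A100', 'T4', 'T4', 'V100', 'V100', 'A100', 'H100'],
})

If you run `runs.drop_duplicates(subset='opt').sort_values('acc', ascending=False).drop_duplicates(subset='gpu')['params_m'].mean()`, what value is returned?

137.5

drop duplicate opt (keep=first):
   params_m  acc      opt   gpu
0       240   75  rmsprop    T4
1        35   29  adagrad  A100
3       698   72     adam    T4
9       900   17      sgd  A100
sort by acc descending:
   params_m  acc      opt   gpu
0       240   75  rmsprop    T4
3       698   72     adam    T4
1        35   29  adagrad  A100
9       900   17      sgd  A100
drop duplicate gpu (keep=first):
   params_m  acc      opt   gpu
0       240   75  rmsprop    T4
1        35   29  adagrad  A100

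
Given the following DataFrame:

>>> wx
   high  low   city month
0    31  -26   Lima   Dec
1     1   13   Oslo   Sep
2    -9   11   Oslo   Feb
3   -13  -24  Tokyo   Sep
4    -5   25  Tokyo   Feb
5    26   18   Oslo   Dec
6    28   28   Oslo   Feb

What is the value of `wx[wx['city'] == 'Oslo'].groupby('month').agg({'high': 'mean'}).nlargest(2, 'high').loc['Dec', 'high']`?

26.0

filter rows where city == 'Oslo':
   high  low  city month
1     1   13  Oslo   Sep
2    -9   11  Oslo   Feb
5    26   18  Oslo   Dec
6    28   28  Oslo   Feb
group by month, mean of high:
       high
month      
Dec    26.0
Feb     9.5
Sep     1.0
take 2 rows with largest high:
       high
month      
Dec    26.0
Feb     9.5
Finally, value at row 'Dec', column 'high' = 26.0.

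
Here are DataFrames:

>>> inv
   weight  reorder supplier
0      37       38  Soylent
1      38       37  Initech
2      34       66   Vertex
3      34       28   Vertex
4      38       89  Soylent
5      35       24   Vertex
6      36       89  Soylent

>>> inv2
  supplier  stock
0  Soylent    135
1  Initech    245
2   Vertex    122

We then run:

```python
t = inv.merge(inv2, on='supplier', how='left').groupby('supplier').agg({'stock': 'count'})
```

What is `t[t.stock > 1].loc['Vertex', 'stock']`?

merge on 'supplier' (how='left') → 7 rows:
   weight  reorder supplier  stock
0      37       38  Soylent    135
1      38       37  Initech    245
2      34       66   Vertex    122
3      34       28   Vertex    122
4      38       89  Soylent    135
5      35       24   Vertex    122
6      36       89  Soylent    135
group by supplier, count of stock:
          stock
supplier       
Initech       1
Soylent       3
Vertex        3
filter rows where stock > 1:
          stock
supplier       
Soylent       3
Vertex        3

3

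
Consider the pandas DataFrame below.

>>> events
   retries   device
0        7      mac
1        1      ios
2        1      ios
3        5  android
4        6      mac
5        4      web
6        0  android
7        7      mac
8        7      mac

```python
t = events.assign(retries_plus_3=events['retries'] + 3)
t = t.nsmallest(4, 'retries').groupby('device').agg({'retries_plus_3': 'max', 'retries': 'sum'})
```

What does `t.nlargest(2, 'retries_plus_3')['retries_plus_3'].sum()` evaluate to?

add column retries_plus_3 = events['retries'] + 3:
   retries   device  retries_plus_3
0        7      mac              10
1        1      ios               4
2        1      ios               4
3        5  android               8
4        6      mac               9
5        4      web               7
6        0  android               3
7        7      mac              10
8        7      mac              10
take 4 rows with smallest retries:
   retries   device  retries_plus_3
6        0  android               3
1        1      ios               4
2        1      ios               4
5        4      web               7
group by device: max(retries_plus_3), sum(retries):
         retries_plus_3  retries
device                          
android               3        0
ios                   4        2
web                   7        4
take 2 rows with largest retries_plus_3:
        retries_plus_3  retries
device                         
web                  7        4
ios                  4        2
Finally, sum of column 'retries_plus_3' = 11.

11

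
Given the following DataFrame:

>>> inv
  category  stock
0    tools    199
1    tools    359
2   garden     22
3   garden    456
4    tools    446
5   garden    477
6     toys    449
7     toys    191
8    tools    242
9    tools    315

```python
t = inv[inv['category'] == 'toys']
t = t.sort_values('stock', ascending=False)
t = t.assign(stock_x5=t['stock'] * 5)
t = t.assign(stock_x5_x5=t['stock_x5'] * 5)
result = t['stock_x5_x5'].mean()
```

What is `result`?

filter rows where category == 'toys':
  category  stock
6     toys    449
7     toys    191
sort by stock descending:
  category  stock
6     toys    449
7     toys    191
add column stock_x5 = t['stock'] * 5:
  category  stock  stock_x5
6     toys    449      2245
7     toys    191       955
add column stock_x5_x5 = t['stock_x5'] * 5:
  category  stock  stock_x5  stock_x5_x5
6     toys    449      2245        11225
7     toys    191       955         4775
The mean of column 'stock_x5_x5' is 8000.0.

8000.0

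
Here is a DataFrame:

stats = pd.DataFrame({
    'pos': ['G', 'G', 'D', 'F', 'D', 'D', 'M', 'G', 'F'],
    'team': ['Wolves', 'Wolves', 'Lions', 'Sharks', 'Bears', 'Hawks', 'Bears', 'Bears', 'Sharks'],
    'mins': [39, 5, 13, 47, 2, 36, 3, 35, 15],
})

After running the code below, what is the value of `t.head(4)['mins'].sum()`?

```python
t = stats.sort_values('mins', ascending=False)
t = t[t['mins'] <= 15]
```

36

sort by mins descending:
  pos    team  mins
3   F  Sharks    47
0   G  Wolves    39
5   D   Hawks    36
7   G   Bears    35
8   F  Sharks    15
2   D   Lions    13
1   G  Wolves     5
6   M   Bears     3
4   D   Bears     2
filter rows where mins <= 15:
  pos    team  mins
8   F  Sharks    15
2   D   Lions    13
1   G  Wolves     5
6   M   Bears     3
4   D   Bears     2
take first 4 rows:
  pos    team  mins
8   F  Sharks    15
2   D   Lions    13
1   G  Wolves     5
6   M   Bears     3
Then the sum of column 'mins': 36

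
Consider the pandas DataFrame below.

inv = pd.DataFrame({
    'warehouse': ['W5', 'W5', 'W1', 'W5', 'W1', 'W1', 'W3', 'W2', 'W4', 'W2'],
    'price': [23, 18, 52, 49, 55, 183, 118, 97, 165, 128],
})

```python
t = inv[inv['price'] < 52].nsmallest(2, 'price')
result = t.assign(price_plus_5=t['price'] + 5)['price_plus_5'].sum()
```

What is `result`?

filter rows where price < 52:
  warehouse  price
0        W5     23
1        W5     18
3        W5     49
take 2 rows with smallest price:
  warehouse  price
1        W5     18
0        W5     23
add column price_plus_5 = t['price'] + 5:
  warehouse  price  price_plus_5
1        W5     18            23
0        W5     23            28

51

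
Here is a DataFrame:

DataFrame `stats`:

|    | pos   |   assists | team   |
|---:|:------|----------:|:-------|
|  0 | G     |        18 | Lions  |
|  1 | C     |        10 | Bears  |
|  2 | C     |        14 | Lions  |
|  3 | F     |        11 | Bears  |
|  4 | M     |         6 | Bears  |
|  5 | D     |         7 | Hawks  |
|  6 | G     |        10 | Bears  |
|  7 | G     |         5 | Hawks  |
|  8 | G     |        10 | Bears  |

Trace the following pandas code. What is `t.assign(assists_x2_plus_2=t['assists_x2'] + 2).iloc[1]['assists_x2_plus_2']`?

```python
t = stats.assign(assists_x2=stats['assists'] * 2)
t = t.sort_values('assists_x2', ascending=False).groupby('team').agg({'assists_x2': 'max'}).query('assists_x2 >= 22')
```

add column assists_x2 = stats['assists'] * 2:
  pos  assists   team  assists_x2
0   G       18  Lions          36
1   C       10  Bears          20
2   C       14  Lions          28
3   F       11  Bears          22
4   M        6  Bears          12
5   D        7  Hawks          14
6   G       10  Bears          20
7   G        5  Hawks          10
8   G       10  Bears          20
sort by assists_x2 descending:
  pos  assists   team  assists_x2
0   G       18  Lions          36
2   C       14  Lions          28
3   F       11  Bears          22
1   C       10  Bears          20
6   G       10  Bears          20
8   G       10  Bears          20
5   D        7  Hawks          14
4   M        6  Bears          12
7   G        5  Hawks          10
group by team, max of assists_x2:
       assists_x2
team             
Bears          22
Hawks          14
Lions          36
filter rows where assists_x2 >= 22:
       assists_x2
team             
Bears          22
Lions          36
add column assists_x2_plus_2 = t['assists_x2'] + 2:
       assists_x2  assists_x2_plus_2
team                                
Bears          22                 24
Lions          36                 38

38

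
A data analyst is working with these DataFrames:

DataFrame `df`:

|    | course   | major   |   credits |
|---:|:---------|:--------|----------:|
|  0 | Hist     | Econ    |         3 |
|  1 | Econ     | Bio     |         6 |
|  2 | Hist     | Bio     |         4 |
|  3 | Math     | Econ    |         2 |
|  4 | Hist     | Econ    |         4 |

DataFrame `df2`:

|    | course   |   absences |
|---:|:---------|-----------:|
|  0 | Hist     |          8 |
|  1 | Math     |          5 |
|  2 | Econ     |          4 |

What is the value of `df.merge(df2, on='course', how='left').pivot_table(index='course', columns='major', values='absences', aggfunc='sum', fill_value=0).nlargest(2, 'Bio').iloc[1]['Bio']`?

4

merge on 'course' (how='left') → 5 rows:
  course major  credits  absences
0   Hist  Econ        3         8
1   Econ   Bio        6         4
2   Hist   Bio        4         8
3   Math  Econ        2         5
4   Hist  Econ        4         8
pivot: rows=course, cols=major, sum(absences):
major   Bio  Econ
course           
Econ      4     0
Hist      8    16
Math      0     5
take 2 rows with largest Bio:
major   Bio  Econ
course           
Hist      8    16
Econ      4     0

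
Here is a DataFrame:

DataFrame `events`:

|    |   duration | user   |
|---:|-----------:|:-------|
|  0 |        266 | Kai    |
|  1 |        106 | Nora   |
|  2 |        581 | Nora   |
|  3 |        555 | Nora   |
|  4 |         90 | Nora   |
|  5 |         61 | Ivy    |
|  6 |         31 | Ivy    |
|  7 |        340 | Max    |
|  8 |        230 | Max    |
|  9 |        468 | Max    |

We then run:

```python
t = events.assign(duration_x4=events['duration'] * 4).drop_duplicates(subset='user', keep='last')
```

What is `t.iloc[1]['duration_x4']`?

add column duration_x4 = events['duration'] * 4:
   duration  user  duration_x4
0       266   Kai         1064
1       106  Nora          424
2       581  Nora         2324
3       555  Nora         2220
4        90  Nora          360
5        61   Ivy          244
6        31   Ivy          124
7       340   Max         1360
8       230   Max          920
9       468   Max         1872
drop duplicate user (keep=last):
   duration  user  duration_x4
0       266   Kai         1064
4        90  Nora          360
6        31   Ivy          124
9       468   Max         1872
Hence 360.

360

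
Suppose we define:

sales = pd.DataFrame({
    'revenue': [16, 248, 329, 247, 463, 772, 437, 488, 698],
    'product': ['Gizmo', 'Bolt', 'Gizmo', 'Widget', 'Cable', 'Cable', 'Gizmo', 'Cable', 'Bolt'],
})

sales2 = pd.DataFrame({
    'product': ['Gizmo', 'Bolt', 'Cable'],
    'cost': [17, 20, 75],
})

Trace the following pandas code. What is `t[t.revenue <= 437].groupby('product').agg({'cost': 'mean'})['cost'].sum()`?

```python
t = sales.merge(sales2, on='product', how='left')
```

37.0

merge on 'product' (how='left') → 9 rows:
   revenue product  cost
0       16   Gizmo  17.0
1      248    Bolt  20.0
2      329   Gizmo  17.0
3      247  Widget   NaN
4      463   Cable  75.0
5      772   Cable  75.0
6      437   Gizmo  17.0
7      488   Cable  75.0
8      698    Bolt  20.0
filter rows where revenue <= 437:
   revenue product  cost
0       16   Gizmo  17.0
1      248    Bolt  20.0
2      329   Gizmo  17.0
3      247  Widget   NaN
6      437   Gizmo  17.0
group by product, mean of cost:
         cost
product      
Bolt     20.0
Gizmo    17.0
Widget    NaN
The sum of column 'cost' is 37.0.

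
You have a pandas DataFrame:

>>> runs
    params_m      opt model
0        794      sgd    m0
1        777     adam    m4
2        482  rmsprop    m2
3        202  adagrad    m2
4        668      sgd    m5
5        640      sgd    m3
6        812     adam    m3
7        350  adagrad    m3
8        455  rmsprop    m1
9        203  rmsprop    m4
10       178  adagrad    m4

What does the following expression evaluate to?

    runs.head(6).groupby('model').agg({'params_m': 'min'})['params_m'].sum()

take first 6 rows:
   params_m      opt model
0       794      sgd    m0
1       777     adam    m4
2       482  rmsprop    m2
3       202  adagrad    m2
4       668      sgd    m5
5       640      sgd    m3
group by model, min of params_m:
       params_m
model          
m0          794
m2          202
m3          640
m4          777
m5          668
Taking the sum of column 'params_m' gives 3081.

3081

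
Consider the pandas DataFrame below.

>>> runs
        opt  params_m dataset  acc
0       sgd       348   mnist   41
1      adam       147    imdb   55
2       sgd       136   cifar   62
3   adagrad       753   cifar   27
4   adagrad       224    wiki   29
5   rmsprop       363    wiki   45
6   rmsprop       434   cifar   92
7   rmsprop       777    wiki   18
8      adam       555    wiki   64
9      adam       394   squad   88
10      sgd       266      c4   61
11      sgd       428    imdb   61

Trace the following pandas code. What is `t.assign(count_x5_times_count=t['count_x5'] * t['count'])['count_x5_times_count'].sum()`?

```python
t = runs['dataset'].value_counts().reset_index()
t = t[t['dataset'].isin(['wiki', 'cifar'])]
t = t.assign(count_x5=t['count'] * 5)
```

value_counts of dataset:
dataset
wiki     4
cifar    3
imdb     2
mnist    1
squad    1
c4       1
Name: count, dtype: int64
reset_index():
  dataset  count
0    wiki      4
1   cifar      3
2    imdb      2
3   mnist      1
4   squad      1
5      c4      1
filter rows where dataset in ['wiki', 'cifar']:
  dataset  count
0    wiki      4
1   cifar      3
add column count_x5 = t['count'] * 5:
  dataset  count  count_x5
0    wiki      4        20
1   cifar      3        15
add column count_x5_times_count = t['count_x5'] * t['count']:
  dataset  count  count_x5  count_x5_times_count
0    wiki      4        20                    80
1   cifar      3        15                    45
The sum of column 'count_x5_times_count' is 125.

125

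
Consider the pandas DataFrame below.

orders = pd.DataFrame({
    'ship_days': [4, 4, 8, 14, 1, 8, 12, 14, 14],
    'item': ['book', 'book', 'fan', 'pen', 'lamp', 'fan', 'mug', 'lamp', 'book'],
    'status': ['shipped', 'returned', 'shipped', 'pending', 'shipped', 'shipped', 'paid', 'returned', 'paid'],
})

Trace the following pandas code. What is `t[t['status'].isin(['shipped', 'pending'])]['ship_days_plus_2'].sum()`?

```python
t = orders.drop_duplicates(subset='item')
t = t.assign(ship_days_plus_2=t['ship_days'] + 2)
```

35

drop duplicate item (keep=first):
   ship_days  item   status
0          4  book  shipped
2          8   fan  shipped
3         14   pen  pending
4          1  lamp  shipped
6         12   mug     paid
add column ship_days_plus_2 = t['ship_days'] + 2:
   ship_days  item   status  ship_days_plus_2
0          4  book  shipped                 6
2          8   fan  shipped                10
3         14   pen  pending                16
4          1  lamp  shipped                 3
6         12   mug     paid                14
filter rows where status in ['shipped', 'pending']:
   ship_days  item   status  ship_days_plus_2
0          4  book  shipped                 6
2          8   fan  shipped                10
3         14   pen  pending                16
4          1  lamp  shipped                 3
The sum of column 'ship_days_plus_2' is 35.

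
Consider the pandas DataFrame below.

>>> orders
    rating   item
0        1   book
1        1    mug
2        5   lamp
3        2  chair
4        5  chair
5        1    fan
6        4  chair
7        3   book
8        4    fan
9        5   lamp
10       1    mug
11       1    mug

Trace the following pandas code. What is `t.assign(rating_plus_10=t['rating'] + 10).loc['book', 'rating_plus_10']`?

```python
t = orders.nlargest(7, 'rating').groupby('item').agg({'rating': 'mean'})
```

13.0

take 7 rows with largest rating:
   rating   item
2       5   lamp
4       5  chair
9       5   lamp
6       4  chair
8       4    fan
7       3   book
3       2  chair
group by item, mean of rating:
         rating
item           
book   3.000000
chair  3.666667
fan    4.000000
lamp   5.000000
add column rating_plus_10 = t['rating'] + 10:
         rating  rating_plus_10
item                           
book   3.000000       13.000000
chair  3.666667       13.666667
fan    4.000000       14.000000
lamp   5.000000       15.000000
value at row 'book', column 'rating_plus_10' → 13.0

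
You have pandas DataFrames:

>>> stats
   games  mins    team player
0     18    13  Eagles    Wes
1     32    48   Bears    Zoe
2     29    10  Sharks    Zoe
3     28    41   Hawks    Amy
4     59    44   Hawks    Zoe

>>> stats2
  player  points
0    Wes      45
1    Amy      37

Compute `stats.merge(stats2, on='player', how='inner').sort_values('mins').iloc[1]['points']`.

37

merge on 'player' (how='inner') → 2 rows:
   games  mins    team player  points
0     18    13  Eagles    Wes      45
1     28    41   Hawks    Amy      37
sort by mins:
   games  mins    team player  points
0     18    13  Eagles    Wes      45
1     28    41   Hawks    Amy      37
Then the value at position 1, column 'points': 37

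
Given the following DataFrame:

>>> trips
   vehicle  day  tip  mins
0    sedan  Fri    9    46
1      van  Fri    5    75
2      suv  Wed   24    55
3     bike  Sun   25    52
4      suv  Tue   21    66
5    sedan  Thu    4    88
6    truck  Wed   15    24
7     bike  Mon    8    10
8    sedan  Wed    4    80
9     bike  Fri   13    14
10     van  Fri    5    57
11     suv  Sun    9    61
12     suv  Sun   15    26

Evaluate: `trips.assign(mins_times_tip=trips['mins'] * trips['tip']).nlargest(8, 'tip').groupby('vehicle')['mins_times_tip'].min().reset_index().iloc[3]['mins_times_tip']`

360

add column mins_times_tip = trips['mins'] * trips['tip']:
   vehicle  day  tip  mins  mins_times_tip
0    sedan  Fri    9    46             414
1      van  Fri    5    75             375
2      suv  Wed   24    55            1320
3     bike  Sun   25    52            1300
4      suv  Tue   21    66            1386
5    sedan  Thu    4    88             352
6    truck  Wed   15    24             360
7     bike  Mon    8    10              80
8    sedan  Wed    4    80             320
9     bike  Fri   13    14             182
10     van  Fri    5    57             285
11     suv  Sun    9    61             549
12     suv  Sun   15    26             390
take 8 rows with largest tip:
   vehicle  day  tip  mins  mins_times_tip
3     bike  Sun   25    52            1300
2      suv  Wed   24    55            1320
4      suv  Tue   21    66            1386
6    truck  Wed   15    24             360
12     suv  Sun   15    26             390
9     bike  Fri   13    14             182
0    sedan  Fri    9    46             414
11     suv  Sun    9    61             549
group by vehicle, min of mins_times_tip:
vehicle
bike     182
sedan    414
suv      390
truck    360
Name: mins_times_tip, dtype: int64
reset_index():
  vehicle  mins_times_tip
0    bike             182
1   sedan             414
2     suv             390
3   truck             360
So iloc[3]['mins_times_tip'] = 360.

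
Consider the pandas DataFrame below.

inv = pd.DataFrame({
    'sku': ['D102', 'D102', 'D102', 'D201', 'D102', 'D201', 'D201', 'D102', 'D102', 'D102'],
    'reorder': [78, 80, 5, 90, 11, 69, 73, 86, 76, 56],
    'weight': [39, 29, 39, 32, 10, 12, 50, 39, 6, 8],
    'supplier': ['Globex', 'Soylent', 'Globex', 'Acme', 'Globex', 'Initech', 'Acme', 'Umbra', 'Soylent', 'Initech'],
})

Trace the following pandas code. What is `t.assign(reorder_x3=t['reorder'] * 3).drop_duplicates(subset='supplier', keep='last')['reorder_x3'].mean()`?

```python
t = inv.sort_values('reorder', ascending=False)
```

177.6

sort by reorder descending:
    sku  reorder  weight supplier
3  D201       90      32     Acme
7  D102       86      39    Umbra
1  D102       80      29  Soylent
0  D102       78      39   Globex
8  D102       76       6  Soylent
6  D201       73      50     Acme
5  D201       69      12  Initech
9  D102       56       8  Initech
4  D102       11      10   Globex
2  D102        5      39   Globex
add column reorder_x3 = t['reorder'] * 3:
    sku  reorder  weight supplier  reorder_x3
3  D201       90      32     Acme         270
7  D102       86      39    Umbra         258
1  D102       80      29  Soylent         240
0  D102       78      39   Globex         234
8  D102       76       6  Soylent         228
6  D201       73      50     Acme         219
5  D201       69      12  Initech         207
9  D102       56       8  Initech         168
4  D102       11      10   Globex          33
2  D102        5      39   Globex          15
drop duplicate supplier (keep=last):
    sku  reorder  weight supplier  reorder_x3
7  D102       86      39    Umbra         258
8  D102       76       6  Soylent         228
6  D201       73      50     Acme         219
9  D102       56       8  Initech         168
2  D102        5      39   Globex          15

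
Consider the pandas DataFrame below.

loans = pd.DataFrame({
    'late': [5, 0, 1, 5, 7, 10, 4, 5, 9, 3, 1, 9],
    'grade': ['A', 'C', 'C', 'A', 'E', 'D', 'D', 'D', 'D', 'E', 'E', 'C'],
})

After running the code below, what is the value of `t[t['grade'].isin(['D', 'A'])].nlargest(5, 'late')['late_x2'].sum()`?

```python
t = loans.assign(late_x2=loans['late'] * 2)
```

add column late_x2 = loans['late'] * 2:
    late grade  late_x2
0      5     A       10
1      0     C        0
2      1     C        2
3      5     A       10
4      7     E       14
5     10     D       20
6      4     D        8
7      5     D       10
8      9     D       18
9      3     E        6
10     1     E        2
11     9     C       18
filter rows where grade in ['D', 'A']:
   late grade  late_x2
0     5     A       10
3     5     A       10
5    10     D       20
6     4     D        8
7     5     D       10
8     9     D       18
take 5 rows with largest late:
   late grade  late_x2
5    10     D       20
8     9     D       18
0     5     A       10
3     5     A       10
7     5     D       10
Hence 68.

68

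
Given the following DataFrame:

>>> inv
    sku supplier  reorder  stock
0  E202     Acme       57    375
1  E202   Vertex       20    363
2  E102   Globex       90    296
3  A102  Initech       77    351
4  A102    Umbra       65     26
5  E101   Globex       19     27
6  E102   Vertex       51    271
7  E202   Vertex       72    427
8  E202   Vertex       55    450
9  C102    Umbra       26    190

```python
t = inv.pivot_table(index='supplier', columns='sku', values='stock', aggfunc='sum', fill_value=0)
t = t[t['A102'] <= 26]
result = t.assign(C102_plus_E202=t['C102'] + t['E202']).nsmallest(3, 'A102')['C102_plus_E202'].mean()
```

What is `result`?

pivot: rows=supplier, cols=sku, sum(stock):
sku       A102  C102  E101  E102  E202
supplier                              
Acme         0     0     0     0   375
Globex       0     0    27   296     0
Initech    351     0     0     0     0
Umbra       26   190     0     0     0
Vertex       0     0     0   271  1240
filter rows where A102 <= 26:
sku       A102  C102  E101  E102  E202
supplier                              
Acme         0     0     0     0   375
Globex       0     0    27   296     0
Umbra       26   190     0     0     0
Vertex       0     0     0   271  1240
add column C102_plus_E202 = t['C102'] + t['E202']:
sku       A102  C102  E101  E102  E202  C102_plus_E202
supplier                                              
Acme         0     0     0     0   375             375
Globex       0     0    27   296     0               0
Umbra       26   190     0     0     0             190
Vertex       0     0     0   271  1240            1240
take 3 rows with smallest A102:
sku       A102  C102  E101  E102  E202  C102_plus_E202
supplier                                              
Acme         0     0     0     0   375             375
Globex       0     0    27   296     0               0
Vertex       0     0     0   271  1240            1240
mean of column 'C102_plus_E202' → 538.333333333

538.333333333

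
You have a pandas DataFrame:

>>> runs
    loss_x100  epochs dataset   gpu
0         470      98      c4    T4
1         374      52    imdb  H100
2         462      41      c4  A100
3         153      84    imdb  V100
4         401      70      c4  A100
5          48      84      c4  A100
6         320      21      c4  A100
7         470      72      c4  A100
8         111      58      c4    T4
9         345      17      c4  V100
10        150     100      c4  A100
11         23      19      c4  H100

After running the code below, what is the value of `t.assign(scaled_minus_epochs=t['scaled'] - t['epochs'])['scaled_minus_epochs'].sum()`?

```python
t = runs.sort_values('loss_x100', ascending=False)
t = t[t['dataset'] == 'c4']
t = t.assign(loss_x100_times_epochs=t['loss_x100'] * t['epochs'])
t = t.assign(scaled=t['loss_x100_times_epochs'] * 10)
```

sort by loss_x100 descending:
    loss_x100  epochs dataset   gpu
0         470      98      c4    T4
7         470      72      c4  A100
2         462      41      c4  A100
4         401      70      c4  A100
1         374      52    imdb  H100
9         345      17      c4  V100
6         320      21      c4  A100
3         153      84    imdb  V100
10        150     100      c4  A100
8         111      58      c4    T4
5          48      84      c4  A100
11         23      19      c4  H100
filter rows where dataset == 'c4':
    loss_x100  epochs dataset   gpu
0         470      98      c4    T4
7         470      72      c4  A100
2         462      41      c4  A100
4         401      70      c4  A100
9         345      17      c4  V100
6         320      21      c4  A100
10        150     100      c4  A100
8         111      58      c4    T4
5          48      84      c4  A100
11         23      19      c4  H100
add column loss_x100_times_epochs = t['loss_x100'] * t['epochs']:
    loss_x100  epochs dataset   gpu  loss_x100_times_epochs
0         470      98      c4    T4                   46060
7         470      72      c4  A100                   33840
2         462      41      c4  A100                   18942
4         401      70      c4  A100                   28070
9         345      17      c4  V100                    5865
6         320      21      c4  A100                    6720
10        150     100      c4  A100                   15000
8         111      58      c4    T4                    6438
5          48      84      c4  A100                    4032
11         23      19      c4  H100                     437
add column scaled = t['loss_x100_times_epochs'] * 10:
    loss_x100  epochs dataset   gpu  loss_x100_times_epochs  scaled
0         470      98      c4    T4                   46060  460600
7         470      72      c4  A100                   33840  338400
2         462      41      c4  A100                   18942  189420
4         401      70      c4  A100                   28070  280700
9         345      17      c4  V100                    5865   58650
6         320      21      c4  A100                    6720   67200
10        150     100      c4  A100                   15000  150000
8         111      58      c4    T4                    6438   64380
5          48      84      c4  A100                    4032   40320
11         23      19      c4  H100                     437    4370
add column scaled_minus_epochs = t['scaled'] - t['epochs']:
    loss_x100  epochs dataset   gpu  loss_x100_times_epochs  scaled  scaled_minus_epochs
0         470      98      c4    T4                   46060  460600               460502
7         470      72      c4  A100                   33840  338400               338328
2         462      41      c4  A100                   18942  189420               189379
4         401      70      c4  A100                   28070  280700               280630
9         345      17      c4  V100                    5865   58650                58633
6         320      21      c4  A100                    6720   67200                67179
10        150     100      c4  A100                   15000  150000               149900
8         111      58      c4    T4                    6438   64380                64322
5          48      84      c4  A100                    4032   40320                40236
11         23      19      c4  H100                     437    4370                 4351
So sum() = 1653460.

1653460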